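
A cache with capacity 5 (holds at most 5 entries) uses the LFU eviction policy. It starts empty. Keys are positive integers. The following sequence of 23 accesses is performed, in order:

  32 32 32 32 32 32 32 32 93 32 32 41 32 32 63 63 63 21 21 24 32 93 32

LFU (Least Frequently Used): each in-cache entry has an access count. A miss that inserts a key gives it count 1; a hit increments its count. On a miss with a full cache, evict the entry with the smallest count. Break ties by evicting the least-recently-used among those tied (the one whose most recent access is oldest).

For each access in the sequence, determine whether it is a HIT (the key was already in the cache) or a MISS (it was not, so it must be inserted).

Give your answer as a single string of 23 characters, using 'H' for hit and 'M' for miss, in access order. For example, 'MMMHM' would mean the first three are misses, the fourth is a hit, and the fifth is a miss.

Answer: MHHHHHHHMHHMHHMHHMHMHMH

Derivation:
LFU simulation (capacity=5):
  1. access 32: MISS. Cache: [32(c=1)]
  2. access 32: HIT, count now 2. Cache: [32(c=2)]
  3. access 32: HIT, count now 3. Cache: [32(c=3)]
  4. access 32: HIT, count now 4. Cache: [32(c=4)]
  5. access 32: HIT, count now 5. Cache: [32(c=5)]
  6. access 32: HIT, count now 6. Cache: [32(c=6)]
  7. access 32: HIT, count now 7. Cache: [32(c=7)]
  8. access 32: HIT, count now 8. Cache: [32(c=8)]
  9. access 93: MISS. Cache: [93(c=1) 32(c=8)]
  10. access 32: HIT, count now 9. Cache: [93(c=1) 32(c=9)]
  11. access 32: HIT, count now 10. Cache: [93(c=1) 32(c=10)]
  12. access 41: MISS. Cache: [93(c=1) 41(c=1) 32(c=10)]
  13. access 32: HIT, count now 11. Cache: [93(c=1) 41(c=1) 32(c=11)]
  14. access 32: HIT, count now 12. Cache: [93(c=1) 41(c=1) 32(c=12)]
  15. access 63: MISS. Cache: [93(c=1) 41(c=1) 63(c=1) 32(c=12)]
  16. access 63: HIT, count now 2. Cache: [93(c=1) 41(c=1) 63(c=2) 32(c=12)]
  17. access 63: HIT, count now 3. Cache: [93(c=1) 41(c=1) 63(c=3) 32(c=12)]
  18. access 21: MISS. Cache: [93(c=1) 41(c=1) 21(c=1) 63(c=3) 32(c=12)]
  19. access 21: HIT, count now 2. Cache: [93(c=1) 41(c=1) 21(c=2) 63(c=3) 32(c=12)]
  20. access 24: MISS, evict 93(c=1). Cache: [41(c=1) 24(c=1) 21(c=2) 63(c=3) 32(c=12)]
  21. access 32: HIT, count now 13. Cache: [41(c=1) 24(c=1) 21(c=2) 63(c=3) 32(c=13)]
  22. access 93: MISS, evict 41(c=1). Cache: [24(c=1) 93(c=1) 21(c=2) 63(c=3) 32(c=13)]
  23. access 32: HIT, count now 14. Cache: [24(c=1) 93(c=1) 21(c=2) 63(c=3) 32(c=14)]
Total: 16 hits, 7 misses, 2 evictions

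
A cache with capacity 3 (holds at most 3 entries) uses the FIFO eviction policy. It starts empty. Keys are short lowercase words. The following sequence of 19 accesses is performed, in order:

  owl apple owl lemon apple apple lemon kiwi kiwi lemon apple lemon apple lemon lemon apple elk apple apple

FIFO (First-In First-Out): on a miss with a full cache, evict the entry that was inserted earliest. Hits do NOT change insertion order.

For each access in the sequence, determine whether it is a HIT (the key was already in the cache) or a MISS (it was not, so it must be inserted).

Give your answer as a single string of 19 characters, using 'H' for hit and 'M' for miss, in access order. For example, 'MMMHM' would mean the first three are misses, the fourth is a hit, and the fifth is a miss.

Answer: MMHMHHHMHHHHHHHHMMH

Derivation:
FIFO simulation (capacity=3):
  1. access owl: MISS. Cache (old->new): [owl]
  2. access apple: MISS. Cache (old->new): [owl apple]
  3. access owl: HIT. Cache (old->new): [owl apple]
  4. access lemon: MISS. Cache (old->new): [owl apple lemon]
  5. access apple: HIT. Cache (old->new): [owl apple lemon]
  6. access apple: HIT. Cache (old->new): [owl apple lemon]
  7. access lemon: HIT. Cache (old->new): [owl apple lemon]
  8. access kiwi: MISS, evict owl. Cache (old->new): [apple lemon kiwi]
  9. access kiwi: HIT. Cache (old->new): [apple lemon kiwi]
  10. access lemon: HIT. Cache (old->new): [apple lemon kiwi]
  11. access apple: HIT. Cache (old->new): [apple lemon kiwi]
  12. access lemon: HIT. Cache (old->new): [apple lemon kiwi]
  13. access apple: HIT. Cache (old->new): [apple lemon kiwi]
  14. access lemon: HIT. Cache (old->new): [apple lemon kiwi]
  15. access lemon: HIT. Cache (old->new): [apple lemon kiwi]
  16. access apple: HIT. Cache (old->new): [apple lemon kiwi]
  17. access elk: MISS, evict apple. Cache (old->new): [lemon kiwi elk]
  18. access apple: MISS, evict lemon. Cache (old->new): [kiwi elk apple]
  19. access apple: HIT. Cache (old->new): [kiwi elk apple]
Total: 13 hits, 6 misses, 3 evictions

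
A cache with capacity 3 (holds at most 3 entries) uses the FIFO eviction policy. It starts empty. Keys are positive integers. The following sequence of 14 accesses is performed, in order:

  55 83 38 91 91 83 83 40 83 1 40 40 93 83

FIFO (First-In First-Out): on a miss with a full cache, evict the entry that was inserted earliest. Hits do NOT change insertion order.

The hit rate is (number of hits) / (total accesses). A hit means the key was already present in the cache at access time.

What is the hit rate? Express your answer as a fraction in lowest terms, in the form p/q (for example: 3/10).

FIFO simulation (capacity=3):
  1. access 55: MISS. Cache (old->new): [55]
  2. access 83: MISS. Cache (old->new): [55 83]
  3. access 38: MISS. Cache (old->new): [55 83 38]
  4. access 91: MISS, evict 55. Cache (old->new): [83 38 91]
  5. access 91: HIT. Cache (old->new): [83 38 91]
  6. access 83: HIT. Cache (old->new): [83 38 91]
  7. access 83: HIT. Cache (old->new): [83 38 91]
  8. access 40: MISS, evict 83. Cache (old->new): [38 91 40]
  9. access 83: MISS, evict 38. Cache (old->new): [91 40 83]
  10. access 1: MISS, evict 91. Cache (old->new): [40 83 1]
  11. access 40: HIT. Cache (old->new): [40 83 1]
  12. access 40: HIT. Cache (old->new): [40 83 1]
  13. access 93: MISS, evict 40. Cache (old->new): [83 1 93]
  14. access 83: HIT. Cache (old->new): [83 1 93]
Total: 6 hits, 8 misses, 5 evictions

Hit rate = 6/14 = 3/7

Answer: 3/7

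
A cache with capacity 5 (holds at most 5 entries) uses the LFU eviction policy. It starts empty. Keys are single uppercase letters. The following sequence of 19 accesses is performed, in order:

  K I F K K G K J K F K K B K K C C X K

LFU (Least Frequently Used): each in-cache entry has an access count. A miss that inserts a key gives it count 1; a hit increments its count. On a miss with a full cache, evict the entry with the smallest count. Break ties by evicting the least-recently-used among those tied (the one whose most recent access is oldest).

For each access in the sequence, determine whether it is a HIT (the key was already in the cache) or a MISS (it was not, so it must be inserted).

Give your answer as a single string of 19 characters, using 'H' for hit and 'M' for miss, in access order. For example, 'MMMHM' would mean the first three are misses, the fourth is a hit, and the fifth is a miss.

Answer: MMMHHMHMHHHHMHHMHMH

Derivation:
LFU simulation (capacity=5):
  1. access K: MISS. Cache: [K(c=1)]
  2. access I: MISS. Cache: [K(c=1) I(c=1)]
  3. access F: MISS. Cache: [K(c=1) I(c=1) F(c=1)]
  4. access K: HIT, count now 2. Cache: [I(c=1) F(c=1) K(c=2)]
  5. access K: HIT, count now 3. Cache: [I(c=1) F(c=1) K(c=3)]
  6. access G: MISS. Cache: [I(c=1) F(c=1) G(c=1) K(c=3)]
  7. access K: HIT, count now 4. Cache: [I(c=1) F(c=1) G(c=1) K(c=4)]
  8. access J: MISS. Cache: [I(c=1) F(c=1) G(c=1) J(c=1) K(c=4)]
  9. access K: HIT, count now 5. Cache: [I(c=1) F(c=1) G(c=1) J(c=1) K(c=5)]
  10. access F: HIT, count now 2. Cache: [I(c=1) G(c=1) J(c=1) F(c=2) K(c=5)]
  11. access K: HIT, count now 6. Cache: [I(c=1) G(c=1) J(c=1) F(c=2) K(c=6)]
  12. access K: HIT, count now 7. Cache: [I(c=1) G(c=1) J(c=1) F(c=2) K(c=7)]
  13. access B: MISS, evict I(c=1). Cache: [G(c=1) J(c=1) B(c=1) F(c=2) K(c=7)]
  14. access K: HIT, count now 8. Cache: [G(c=1) J(c=1) B(c=1) F(c=2) K(c=8)]
  15. access K: HIT, count now 9. Cache: [G(c=1) J(c=1) B(c=1) F(c=2) K(c=9)]
  16. access C: MISS, evict G(c=1). Cache: [J(c=1) B(c=1) C(c=1) F(c=2) K(c=9)]
  17. access C: HIT, count now 2. Cache: [J(c=1) B(c=1) F(c=2) C(c=2) K(c=9)]
  18. access X: MISS, evict J(c=1). Cache: [B(c=1) X(c=1) F(c=2) C(c=2) K(c=9)]
  19. access K: HIT, count now 10. Cache: [B(c=1) X(c=1) F(c=2) C(c=2) K(c=10)]
Total: 11 hits, 8 misses, 3 evictions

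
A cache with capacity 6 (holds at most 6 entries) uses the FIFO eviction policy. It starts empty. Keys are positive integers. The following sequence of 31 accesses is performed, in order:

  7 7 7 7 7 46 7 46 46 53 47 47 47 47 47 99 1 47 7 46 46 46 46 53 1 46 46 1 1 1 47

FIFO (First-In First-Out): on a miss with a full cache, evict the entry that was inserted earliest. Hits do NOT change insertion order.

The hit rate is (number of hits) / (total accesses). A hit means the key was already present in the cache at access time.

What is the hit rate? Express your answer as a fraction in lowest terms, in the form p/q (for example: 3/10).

FIFO simulation (capacity=6):
  1. access 7: MISS. Cache (old->new): [7]
  2. access 7: HIT. Cache (old->new): [7]
  3. access 7: HIT. Cache (old->new): [7]
  4. access 7: HIT. Cache (old->new): [7]
  5. access 7: HIT. Cache (old->new): [7]
  6. access 46: MISS. Cache (old->new): [7 46]
  7. access 7: HIT. Cache (old->new): [7 46]
  8. access 46: HIT. Cache (old->new): [7 46]
  9. access 46: HIT. Cache (old->new): [7 46]
  10. access 53: MISS. Cache (old->new): [7 46 53]
  11. access 47: MISS. Cache (old->new): [7 46 53 47]
  12. access 47: HIT. Cache (old->new): [7 46 53 47]
  13. access 47: HIT. Cache (old->new): [7 46 53 47]
  14. access 47: HIT. Cache (old->new): [7 46 53 47]
  15. access 47: HIT. Cache (old->new): [7 46 53 47]
  16. access 99: MISS. Cache (old->new): [7 46 53 47 99]
  17. access 1: MISS. Cache (old->new): [7 46 53 47 99 1]
  18. access 47: HIT. Cache (old->new): [7 46 53 47 99 1]
  19. access 7: HIT. Cache (old->new): [7 46 53 47 99 1]
  20. access 46: HIT. Cache (old->new): [7 46 53 47 99 1]
  21. access 46: HIT. Cache (old->new): [7 46 53 47 99 1]
  22. access 46: HIT. Cache (old->new): [7 46 53 47 99 1]
  23. access 46: HIT. Cache (old->new): [7 46 53 47 99 1]
  24. access 53: HIT. Cache (old->new): [7 46 53 47 99 1]
  25. access 1: HIT. Cache (old->new): [7 46 53 47 99 1]
  26. access 46: HIT. Cache (old->new): [7 46 53 47 99 1]
  27. access 46: HIT. Cache (old->new): [7 46 53 47 99 1]
  28. access 1: HIT. Cache (old->new): [7 46 53 47 99 1]
  29. access 1: HIT. Cache (old->new): [7 46 53 47 99 1]
  30. access 1: HIT. Cache (old->new): [7 46 53 47 99 1]
  31. access 47: HIT. Cache (old->new): [7 46 53 47 99 1]
Total: 25 hits, 6 misses, 0 evictions

Hit rate = 25/31

Answer: 25/31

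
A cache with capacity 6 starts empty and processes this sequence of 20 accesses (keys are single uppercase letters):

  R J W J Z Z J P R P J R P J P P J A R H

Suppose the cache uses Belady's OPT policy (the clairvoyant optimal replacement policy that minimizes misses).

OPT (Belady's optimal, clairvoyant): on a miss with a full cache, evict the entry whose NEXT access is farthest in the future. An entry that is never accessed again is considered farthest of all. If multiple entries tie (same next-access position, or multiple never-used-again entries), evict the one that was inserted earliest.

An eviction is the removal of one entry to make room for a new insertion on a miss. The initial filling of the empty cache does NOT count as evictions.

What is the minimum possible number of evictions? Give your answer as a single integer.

OPT (Belady) simulation (capacity=6):
  1. access R: MISS. Cache: [R]
  2. access J: MISS. Cache: [R J]
  3. access W: MISS. Cache: [R J W]
  4. access J: HIT. Next use of J: step 7. Cache: [R J W]
  5. access Z: MISS. Cache: [R J W Z]
  6. access Z: HIT. Next use of Z: never. Cache: [R J W Z]
  7. access J: HIT. Next use of J: step 11. Cache: [R J W Z]
  8. access P: MISS. Cache: [R J W Z P]
  9. access R: HIT. Next use of R: step 12. Cache: [R J W Z P]
  10. access P: HIT. Next use of P: step 13. Cache: [R J W Z P]
  11. access J: HIT. Next use of J: step 14. Cache: [R J W Z P]
  12. access R: HIT. Next use of R: step 19. Cache: [R J W Z P]
  13. access P: HIT. Next use of P: step 15. Cache: [R J W Z P]
  14. access J: HIT. Next use of J: step 17. Cache: [R J W Z P]
  15. access P: HIT. Next use of P: step 16. Cache: [R J W Z P]
  16. access P: HIT. Next use of P: never. Cache: [R J W Z P]
  17. access J: HIT. Next use of J: never. Cache: [R J W Z P]
  18. access A: MISS. Cache: [R J W Z P A]
  19. access R: HIT. Next use of R: never. Cache: [R J W Z P A]
  20. access H: MISS, evict R (next use: never). Cache: [J W Z P A H]
Total: 13 hits, 7 misses, 1 evictions

Answer: 1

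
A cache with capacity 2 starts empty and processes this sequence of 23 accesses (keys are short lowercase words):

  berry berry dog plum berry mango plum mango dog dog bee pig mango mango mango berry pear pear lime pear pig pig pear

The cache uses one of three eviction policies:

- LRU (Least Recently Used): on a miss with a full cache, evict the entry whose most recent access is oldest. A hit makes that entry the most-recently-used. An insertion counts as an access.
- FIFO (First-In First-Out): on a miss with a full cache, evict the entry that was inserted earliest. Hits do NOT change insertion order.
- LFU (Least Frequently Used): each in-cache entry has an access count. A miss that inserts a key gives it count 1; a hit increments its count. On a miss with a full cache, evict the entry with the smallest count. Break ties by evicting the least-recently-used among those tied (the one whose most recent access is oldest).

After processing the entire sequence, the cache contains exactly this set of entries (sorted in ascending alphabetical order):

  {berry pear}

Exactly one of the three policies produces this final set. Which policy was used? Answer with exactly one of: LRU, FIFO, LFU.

Simulating under each policy and comparing final sets:
  LRU: final set = {pear pig} -> differs
  FIFO: final set = {pear pig} -> differs
  LFU: final set = {berry pear} -> MATCHES target
Only LFU produces the target set.

Answer: LFU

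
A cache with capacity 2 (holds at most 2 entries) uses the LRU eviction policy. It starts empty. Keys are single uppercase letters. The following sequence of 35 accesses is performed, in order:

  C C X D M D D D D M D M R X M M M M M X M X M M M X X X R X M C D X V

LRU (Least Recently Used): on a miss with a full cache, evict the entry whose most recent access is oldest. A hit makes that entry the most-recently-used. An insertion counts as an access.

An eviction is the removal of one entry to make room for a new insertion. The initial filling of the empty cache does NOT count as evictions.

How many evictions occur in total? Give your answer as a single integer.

Answer: 11

Derivation:
LRU simulation (capacity=2):
  1. access C: MISS. Cache (LRU->MRU): [C]
  2. access C: HIT. Cache (LRU->MRU): [C]
  3. access X: MISS. Cache (LRU->MRU): [C X]
  4. access D: MISS, evict C. Cache (LRU->MRU): [X D]
  5. access M: MISS, evict X. Cache (LRU->MRU): [D M]
  6. access D: HIT. Cache (LRU->MRU): [M D]
  7. access D: HIT. Cache (LRU->MRU): [M D]
  8. access D: HIT. Cache (LRU->MRU): [M D]
  9. access D: HIT. Cache (LRU->MRU): [M D]
  10. access M: HIT. Cache (LRU->MRU): [D M]
  11. access D: HIT. Cache (LRU->MRU): [M D]
  12. access M: HIT. Cache (LRU->MRU): [D M]
  13. access R: MISS, evict D. Cache (LRU->MRU): [M R]
  14. access X: MISS, evict M. Cache (LRU->MRU): [R X]
  15. access M: MISS, evict R. Cache (LRU->MRU): [X M]
  16. access M: HIT. Cache (LRU->MRU): [X M]
  17. access M: HIT. Cache (LRU->MRU): [X M]
  18. access M: HIT. Cache (LRU->MRU): [X M]
  19. access M: HIT. Cache (LRU->MRU): [X M]
  20. access X: HIT. Cache (LRU->MRU): [M X]
  21. access M: HIT. Cache (LRU->MRU): [X M]
  22. access X: HIT. Cache (LRU->MRU): [M X]
  23. access M: HIT. Cache (LRU->MRU): [X M]
  24. access M: HIT. Cache (LRU->MRU): [X M]
  25. access M: HIT. Cache (LRU->MRU): [X M]
  26. access X: HIT. Cache (LRU->MRU): [M X]
  27. access X: HIT. Cache (LRU->MRU): [M X]
  28. access X: HIT. Cache (LRU->MRU): [M X]
  29. access R: MISS, evict M. Cache (LRU->MRU): [X R]
  30. access X: HIT. Cache (LRU->MRU): [R X]
  31. access M: MISS, evict R. Cache (LRU->MRU): [X M]
  32. access C: MISS, evict X. Cache (LRU->MRU): [M C]
  33. access D: MISS, evict M. Cache (LRU->MRU): [C D]
  34. access X: MISS, evict C. Cache (LRU->MRU): [D X]
  35. access V: MISS, evict D. Cache (LRU->MRU): [X V]
Total: 22 hits, 13 misses, 11 evictions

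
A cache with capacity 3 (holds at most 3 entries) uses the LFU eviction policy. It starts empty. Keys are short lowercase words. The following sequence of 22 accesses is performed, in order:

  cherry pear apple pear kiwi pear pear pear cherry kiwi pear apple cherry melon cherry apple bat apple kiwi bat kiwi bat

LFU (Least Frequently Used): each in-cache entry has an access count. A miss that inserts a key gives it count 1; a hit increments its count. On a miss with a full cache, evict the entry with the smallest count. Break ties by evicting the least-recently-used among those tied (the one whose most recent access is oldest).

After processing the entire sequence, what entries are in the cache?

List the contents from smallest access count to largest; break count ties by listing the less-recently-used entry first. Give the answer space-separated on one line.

LFU simulation (capacity=3):
  1. access cherry: MISS. Cache: [cherry(c=1)]
  2. access pear: MISS. Cache: [cherry(c=1) pear(c=1)]
  3. access apple: MISS. Cache: [cherry(c=1) pear(c=1) apple(c=1)]
  4. access pear: HIT, count now 2. Cache: [cherry(c=1) apple(c=1) pear(c=2)]
  5. access kiwi: MISS, evict cherry(c=1). Cache: [apple(c=1) kiwi(c=1) pear(c=2)]
  6. access pear: HIT, count now 3. Cache: [apple(c=1) kiwi(c=1) pear(c=3)]
  7. access pear: HIT, count now 4. Cache: [apple(c=1) kiwi(c=1) pear(c=4)]
  8. access pear: HIT, count now 5. Cache: [apple(c=1) kiwi(c=1) pear(c=5)]
  9. access cherry: MISS, evict apple(c=1). Cache: [kiwi(c=1) cherry(c=1) pear(c=5)]
  10. access kiwi: HIT, count now 2. Cache: [cherry(c=1) kiwi(c=2) pear(c=5)]
  11. access pear: HIT, count now 6. Cache: [cherry(c=1) kiwi(c=2) pear(c=6)]
  12. access apple: MISS, evict cherry(c=1). Cache: [apple(c=1) kiwi(c=2) pear(c=6)]
  13. access cherry: MISS, evict apple(c=1). Cache: [cherry(c=1) kiwi(c=2) pear(c=6)]
  14. access melon: MISS, evict cherry(c=1). Cache: [melon(c=1) kiwi(c=2) pear(c=6)]
  15. access cherry: MISS, evict melon(c=1). Cache: [cherry(c=1) kiwi(c=2) pear(c=6)]
  16. access apple: MISS, evict cherry(c=1). Cache: [apple(c=1) kiwi(c=2) pear(c=6)]
  17. access bat: MISS, evict apple(c=1). Cache: [bat(c=1) kiwi(c=2) pear(c=6)]
  18. access apple: MISS, evict bat(c=1). Cache: [apple(c=1) kiwi(c=2) pear(c=6)]
  19. access kiwi: HIT, count now 3. Cache: [apple(c=1) kiwi(c=3) pear(c=6)]
  20. access bat: MISS, evict apple(c=1). Cache: [bat(c=1) kiwi(c=3) pear(c=6)]
  21. access kiwi: HIT, count now 4. Cache: [bat(c=1) kiwi(c=4) pear(c=6)]
  22. access bat: HIT, count now 2. Cache: [bat(c=2) kiwi(c=4) pear(c=6)]
Total: 9 hits, 13 misses, 10 evictions

Answer: bat kiwi pear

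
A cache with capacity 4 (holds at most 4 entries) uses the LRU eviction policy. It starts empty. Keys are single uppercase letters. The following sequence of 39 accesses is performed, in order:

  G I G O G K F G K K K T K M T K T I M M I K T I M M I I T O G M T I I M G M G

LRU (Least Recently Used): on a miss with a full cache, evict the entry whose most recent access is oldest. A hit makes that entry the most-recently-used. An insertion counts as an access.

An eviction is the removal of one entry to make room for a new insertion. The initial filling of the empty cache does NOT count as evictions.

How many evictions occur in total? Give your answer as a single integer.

LRU simulation (capacity=4):
  1. access G: MISS. Cache (LRU->MRU): [G]
  2. access I: MISS. Cache (LRU->MRU): [G I]
  3. access G: HIT. Cache (LRU->MRU): [I G]
  4. access O: MISS. Cache (LRU->MRU): [I G O]
  5. access G: HIT. Cache (LRU->MRU): [I O G]
  6. access K: MISS. Cache (LRU->MRU): [I O G K]
  7. access F: MISS, evict I. Cache (LRU->MRU): [O G K F]
  8. access G: HIT. Cache (LRU->MRU): [O K F G]
  9. access K: HIT. Cache (LRU->MRU): [O F G K]
  10. access K: HIT. Cache (LRU->MRU): [O F G K]
  11. access K: HIT. Cache (LRU->MRU): [O F G K]
  12. access T: MISS, evict O. Cache (LRU->MRU): [F G K T]
  13. access K: HIT. Cache (LRU->MRU): [F G T K]
  14. access M: MISS, evict F. Cache (LRU->MRU): [G T K M]
  15. access T: HIT. Cache (LRU->MRU): [G K M T]
  16. access K: HIT. Cache (LRU->MRU): [G M T K]
  17. access T: HIT. Cache (LRU->MRU): [G M K T]
  18. access I: MISS, evict G. Cache (LRU->MRU): [M K T I]
  19. access M: HIT. Cache (LRU->MRU): [K T I M]
  20. access M: HIT. Cache (LRU->MRU): [K T I M]
  21. access I: HIT. Cache (LRU->MRU): [K T M I]
  22. access K: HIT. Cache (LRU->MRU): [T M I K]
  23. access T: HIT. Cache (LRU->MRU): [M I K T]
  24. access I: HIT. Cache (LRU->MRU): [M K T I]
  25. access M: HIT. Cache (LRU->MRU): [K T I M]
  26. access M: HIT. Cache (LRU->MRU): [K T I M]
  27. access I: HIT. Cache (LRU->MRU): [K T M I]
  28. access I: HIT. Cache (LRU->MRU): [K T M I]
  29. access T: HIT. Cache (LRU->MRU): [K M I T]
  30. access O: MISS, evict K. Cache (LRU->MRU): [M I T O]
  31. access G: MISS, evict M. Cache (LRU->MRU): [I T O G]
  32. access M: MISS, evict I. Cache (LRU->MRU): [T O G M]
  33. access T: HIT. Cache (LRU->MRU): [O G M T]
  34. access I: MISS, evict O. Cache (LRU->MRU): [G M T I]
  35. access I: HIT. Cache (LRU->MRU): [G M T I]
  36. access M: HIT. Cache (LRU->MRU): [G T I M]
  37. access G: HIT. Cache (LRU->MRU): [T I M G]
  38. access M: HIT. Cache (LRU->MRU): [T I G M]
  39. access G: HIT. Cache (LRU->MRU): [T I M G]
Total: 27 hits, 12 misses, 8 evictions

Answer: 8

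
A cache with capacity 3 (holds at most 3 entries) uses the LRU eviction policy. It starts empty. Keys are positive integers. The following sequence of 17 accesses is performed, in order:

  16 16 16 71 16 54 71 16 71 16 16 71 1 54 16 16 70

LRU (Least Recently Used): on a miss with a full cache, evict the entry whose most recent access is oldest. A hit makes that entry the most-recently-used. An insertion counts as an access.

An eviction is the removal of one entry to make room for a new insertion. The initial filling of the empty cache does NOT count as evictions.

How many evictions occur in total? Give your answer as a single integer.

LRU simulation (capacity=3):
  1. access 16: MISS. Cache (LRU->MRU): [16]
  2. access 16: HIT. Cache (LRU->MRU): [16]
  3. access 16: HIT. Cache (LRU->MRU): [16]
  4. access 71: MISS. Cache (LRU->MRU): [16 71]
  5. access 16: HIT. Cache (LRU->MRU): [71 16]
  6. access 54: MISS. Cache (LRU->MRU): [71 16 54]
  7. access 71: HIT. Cache (LRU->MRU): [16 54 71]
  8. access 16: HIT. Cache (LRU->MRU): [54 71 16]
  9. access 71: HIT. Cache (LRU->MRU): [54 16 71]
  10. access 16: HIT. Cache (LRU->MRU): [54 71 16]
  11. access 16: HIT. Cache (LRU->MRU): [54 71 16]
  12. access 71: HIT. Cache (LRU->MRU): [54 16 71]
  13. access 1: MISS, evict 54. Cache (LRU->MRU): [16 71 1]
  14. access 54: MISS, evict 16. Cache (LRU->MRU): [71 1 54]
  15. access 16: MISS, evict 71. Cache (LRU->MRU): [1 54 16]
  16. access 16: HIT. Cache (LRU->MRU): [1 54 16]
  17. access 70: MISS, evict 1. Cache (LRU->MRU): [54 16 70]
Total: 10 hits, 7 misses, 4 evictions

Answer: 4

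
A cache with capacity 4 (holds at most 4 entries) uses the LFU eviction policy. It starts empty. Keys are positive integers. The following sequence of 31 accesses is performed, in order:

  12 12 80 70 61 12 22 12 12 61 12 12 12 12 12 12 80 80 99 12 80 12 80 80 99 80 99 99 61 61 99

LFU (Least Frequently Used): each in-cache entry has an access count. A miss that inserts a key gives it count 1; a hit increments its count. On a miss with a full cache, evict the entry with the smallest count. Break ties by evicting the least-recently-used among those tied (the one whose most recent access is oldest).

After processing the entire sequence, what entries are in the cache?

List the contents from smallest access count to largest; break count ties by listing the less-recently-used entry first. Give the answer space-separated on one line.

LFU simulation (capacity=4):
  1. access 12: MISS. Cache: [12(c=1)]
  2. access 12: HIT, count now 2. Cache: [12(c=2)]
  3. access 80: MISS. Cache: [80(c=1) 12(c=2)]
  4. access 70: MISS. Cache: [80(c=1) 70(c=1) 12(c=2)]
  5. access 61: MISS. Cache: [80(c=1) 70(c=1) 61(c=1) 12(c=2)]
  6. access 12: HIT, count now 3. Cache: [80(c=1) 70(c=1) 61(c=1) 12(c=3)]
  7. access 22: MISS, evict 80(c=1). Cache: [70(c=1) 61(c=1) 22(c=1) 12(c=3)]
  8. access 12: HIT, count now 4. Cache: [70(c=1) 61(c=1) 22(c=1) 12(c=4)]
  9. access 12: HIT, count now 5. Cache: [70(c=1) 61(c=1) 22(c=1) 12(c=5)]
  10. access 61: HIT, count now 2. Cache: [70(c=1) 22(c=1) 61(c=2) 12(c=5)]
  11. access 12: HIT, count now 6. Cache: [70(c=1) 22(c=1) 61(c=2) 12(c=6)]
  12. access 12: HIT, count now 7. Cache: [70(c=1) 22(c=1) 61(c=2) 12(c=7)]
  13. access 12: HIT, count now 8. Cache: [70(c=1) 22(c=1) 61(c=2) 12(c=8)]
  14. access 12: HIT, count now 9. Cache: [70(c=1) 22(c=1) 61(c=2) 12(c=9)]
  15. access 12: HIT, count now 10. Cache: [70(c=1) 22(c=1) 61(c=2) 12(c=10)]
  16. access 12: HIT, count now 11. Cache: [70(c=1) 22(c=1) 61(c=2) 12(c=11)]
  17. access 80: MISS, evict 70(c=1). Cache: [22(c=1) 80(c=1) 61(c=2) 12(c=11)]
  18. access 80: HIT, count now 2. Cache: [22(c=1) 61(c=2) 80(c=2) 12(c=11)]
  19. access 99: MISS, evict 22(c=1). Cache: [99(c=1) 61(c=2) 80(c=2) 12(c=11)]
  20. access 12: HIT, count now 12. Cache: [99(c=1) 61(c=2) 80(c=2) 12(c=12)]
  21. access 80: HIT, count now 3. Cache: [99(c=1) 61(c=2) 80(c=3) 12(c=12)]
  22. access 12: HIT, count now 13. Cache: [99(c=1) 61(c=2) 80(c=3) 12(c=13)]
  23. access 80: HIT, count now 4. Cache: [99(c=1) 61(c=2) 80(c=4) 12(c=13)]
  24. access 80: HIT, count now 5. Cache: [99(c=1) 61(c=2) 80(c=5) 12(c=13)]
  25. access 99: HIT, count now 2. Cache: [61(c=2) 99(c=2) 80(c=5) 12(c=13)]
  26. access 80: HIT, count now 6. Cache: [61(c=2) 99(c=2) 80(c=6) 12(c=13)]
  27. access 99: HIT, count now 3. Cache: [61(c=2) 99(c=3) 80(c=6) 12(c=13)]
  28. access 99: HIT, count now 4. Cache: [61(c=2) 99(c=4) 80(c=6) 12(c=13)]
  29. access 61: HIT, count now 3. Cache: [61(c=3) 99(c=4) 80(c=6) 12(c=13)]
  30. access 61: HIT, count now 4. Cache: [99(c=4) 61(c=4) 80(c=6) 12(c=13)]
  31. access 99: HIT, count now 5. Cache: [61(c=4) 99(c=5) 80(c=6) 12(c=13)]
Total: 24 hits, 7 misses, 3 evictions

Answer: 61 99 80 12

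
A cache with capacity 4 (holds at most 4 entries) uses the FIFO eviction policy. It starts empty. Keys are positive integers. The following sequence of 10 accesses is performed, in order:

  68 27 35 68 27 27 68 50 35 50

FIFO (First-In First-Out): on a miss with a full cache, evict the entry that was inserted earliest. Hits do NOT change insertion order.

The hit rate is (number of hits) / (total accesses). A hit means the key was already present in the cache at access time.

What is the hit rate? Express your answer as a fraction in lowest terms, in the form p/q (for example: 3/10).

FIFO simulation (capacity=4):
  1. access 68: MISS. Cache (old->new): [68]
  2. access 27: MISS. Cache (old->new): [68 27]
  3. access 35: MISS. Cache (old->new): [68 27 35]
  4. access 68: HIT. Cache (old->new): [68 27 35]
  5. access 27: HIT. Cache (old->new): [68 27 35]
  6. access 27: HIT. Cache (old->new): [68 27 35]
  7. access 68: HIT. Cache (old->new): [68 27 35]
  8. access 50: MISS. Cache (old->new): [68 27 35 50]
  9. access 35: HIT. Cache (old->new): [68 27 35 50]
  10. access 50: HIT. Cache (old->new): [68 27 35 50]
Total: 6 hits, 4 misses, 0 evictions

Hit rate = 6/10 = 3/5

Answer: 3/5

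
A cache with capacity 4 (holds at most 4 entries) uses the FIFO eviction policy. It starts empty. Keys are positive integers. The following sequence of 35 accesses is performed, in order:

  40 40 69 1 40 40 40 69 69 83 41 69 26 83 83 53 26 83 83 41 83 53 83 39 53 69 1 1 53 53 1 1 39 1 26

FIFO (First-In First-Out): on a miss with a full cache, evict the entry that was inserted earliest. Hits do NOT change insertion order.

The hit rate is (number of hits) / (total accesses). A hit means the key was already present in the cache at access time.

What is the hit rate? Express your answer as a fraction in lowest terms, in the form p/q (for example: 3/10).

Answer: 24/35

Derivation:
FIFO simulation (capacity=4):
  1. access 40: MISS. Cache (old->new): [40]
  2. access 40: HIT. Cache (old->new): [40]
  3. access 69: MISS. Cache (old->new): [40 69]
  4. access 1: MISS. Cache (old->new): [40 69 1]
  5. access 40: HIT. Cache (old->new): [40 69 1]
  6. access 40: HIT. Cache (old->new): [40 69 1]
  7. access 40: HIT. Cache (old->new): [40 69 1]
  8. access 69: HIT. Cache (old->new): [40 69 1]
  9. access 69: HIT. Cache (old->new): [40 69 1]
  10. access 83: MISS. Cache (old->new): [40 69 1 83]
  11. access 41: MISS, evict 40. Cache (old->new): [69 1 83 41]
  12. access 69: HIT. Cache (old->new): [69 1 83 41]
  13. access 26: MISS, evict 69. Cache (old->new): [1 83 41 26]
  14. access 83: HIT. Cache (old->new): [1 83 41 26]
  15. access 83: HIT. Cache (old->new): [1 83 41 26]
  16. access 53: MISS, evict 1. Cache (old->new): [83 41 26 53]
  17. access 26: HIT. Cache (old->new): [83 41 26 53]
  18. access 83: HIT. Cache (old->new): [83 41 26 53]
  19. access 83: HIT. Cache (old->new): [83 41 26 53]
  20. access 41: HIT. Cache (old->new): [83 41 26 53]
  21. access 83: HIT. Cache (old->new): [83 41 26 53]
  22. access 53: HIT. Cache (old->new): [83 41 26 53]
  23. access 83: HIT. Cache (old->new): [83 41 26 53]
  24. access 39: MISS, evict 83. Cache (old->new): [41 26 53 39]
  25. access 53: HIT. Cache (old->new): [41 26 53 39]
  26. access 69: MISS, evict 41. Cache (old->new): [26 53 39 69]
  27. access 1: MISS, evict 26. Cache (old->new): [53 39 69 1]
  28. access 1: HIT. Cache (old->new): [53 39 69 1]
  29. access 53: HIT. Cache (old->new): [53 39 69 1]
  30. access 53: HIT. Cache (old->new): [53 39 69 1]
  31. access 1: HIT. Cache (old->new): [53 39 69 1]
  32. access 1: HIT. Cache (old->new): [53 39 69 1]
  33. access 39: HIT. Cache (old->new): [53 39 69 1]
  34. access 1: HIT. Cache (old->new): [53 39 69 1]
  35. access 26: MISS, evict 53. Cache (old->new): [39 69 1 26]
Total: 24 hits, 11 misses, 7 evictions

Hit rate = 24/35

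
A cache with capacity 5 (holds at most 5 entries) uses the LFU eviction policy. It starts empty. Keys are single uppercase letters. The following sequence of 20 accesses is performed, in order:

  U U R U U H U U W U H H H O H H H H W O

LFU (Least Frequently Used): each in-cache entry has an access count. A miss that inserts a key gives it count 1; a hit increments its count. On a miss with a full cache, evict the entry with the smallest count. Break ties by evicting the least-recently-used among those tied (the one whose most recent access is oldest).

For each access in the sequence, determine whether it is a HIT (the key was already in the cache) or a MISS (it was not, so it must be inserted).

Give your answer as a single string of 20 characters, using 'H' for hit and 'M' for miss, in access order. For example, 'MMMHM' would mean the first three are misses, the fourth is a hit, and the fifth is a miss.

LFU simulation (capacity=5):
  1. access U: MISS. Cache: [U(c=1)]
  2. access U: HIT, count now 2. Cache: [U(c=2)]
  3. access R: MISS. Cache: [R(c=1) U(c=2)]
  4. access U: HIT, count now 3. Cache: [R(c=1) U(c=3)]
  5. access U: HIT, count now 4. Cache: [R(c=1) U(c=4)]
  6. access H: MISS. Cache: [R(c=1) H(c=1) U(c=4)]
  7. access U: HIT, count now 5. Cache: [R(c=1) H(c=1) U(c=5)]
  8. access U: HIT, count now 6. Cache: [R(c=1) H(c=1) U(c=6)]
  9. access W: MISS. Cache: [R(c=1) H(c=1) W(c=1) U(c=6)]
  10. access U: HIT, count now 7. Cache: [R(c=1) H(c=1) W(c=1) U(c=7)]
  11. access H: HIT, count now 2. Cache: [R(c=1) W(c=1) H(c=2) U(c=7)]
  12. access H: HIT, count now 3. Cache: [R(c=1) W(c=1) H(c=3) U(c=7)]
  13. access H: HIT, count now 4. Cache: [R(c=1) W(c=1) H(c=4) U(c=7)]
  14. access O: MISS. Cache: [R(c=1) W(c=1) O(c=1) H(c=4) U(c=7)]
  15. access H: HIT, count now 5. Cache: [R(c=1) W(c=1) O(c=1) H(c=5) U(c=7)]
  16. access H: HIT, count now 6. Cache: [R(c=1) W(c=1) O(c=1) H(c=6) U(c=7)]
  17. access H: HIT, count now 7. Cache: [R(c=1) W(c=1) O(c=1) U(c=7) H(c=7)]
  18. access H: HIT, count now 8. Cache: [R(c=1) W(c=1) O(c=1) U(c=7) H(c=8)]
  19. access W: HIT, count now 2. Cache: [R(c=1) O(c=1) W(c=2) U(c=7) H(c=8)]
  20. access O: HIT, count now 2. Cache: [R(c=1) W(c=2) O(c=2) U(c=7) H(c=8)]
Total: 15 hits, 5 misses, 0 evictions

Answer: MHMHHMHHMHHHHMHHHHHH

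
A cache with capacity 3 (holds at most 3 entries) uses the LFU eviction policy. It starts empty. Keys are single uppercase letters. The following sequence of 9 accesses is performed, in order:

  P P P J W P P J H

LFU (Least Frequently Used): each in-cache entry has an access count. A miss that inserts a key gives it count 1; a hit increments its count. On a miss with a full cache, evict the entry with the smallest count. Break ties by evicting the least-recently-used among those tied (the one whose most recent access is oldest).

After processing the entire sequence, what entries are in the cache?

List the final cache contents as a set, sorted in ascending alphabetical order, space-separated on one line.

Answer: H J P

Derivation:
LFU simulation (capacity=3):
  1. access P: MISS. Cache: [P(c=1)]
  2. access P: HIT, count now 2. Cache: [P(c=2)]
  3. access P: HIT, count now 3. Cache: [P(c=3)]
  4. access J: MISS. Cache: [J(c=1) P(c=3)]
  5. access W: MISS. Cache: [J(c=1) W(c=1) P(c=3)]
  6. access P: HIT, count now 4. Cache: [J(c=1) W(c=1) P(c=4)]
  7. access P: HIT, count now 5. Cache: [J(c=1) W(c=1) P(c=5)]
  8. access J: HIT, count now 2. Cache: [W(c=1) J(c=2) P(c=5)]
  9. access H: MISS, evict W(c=1). Cache: [H(c=1) J(c=2) P(c=5)]
Total: 5 hits, 4 misses, 1 evictions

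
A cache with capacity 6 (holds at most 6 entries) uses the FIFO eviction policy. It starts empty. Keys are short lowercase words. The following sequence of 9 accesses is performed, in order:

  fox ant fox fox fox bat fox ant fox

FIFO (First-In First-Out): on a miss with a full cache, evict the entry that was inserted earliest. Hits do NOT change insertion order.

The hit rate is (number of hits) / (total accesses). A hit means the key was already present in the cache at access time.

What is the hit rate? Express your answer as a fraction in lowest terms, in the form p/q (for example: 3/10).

Answer: 2/3

Derivation:
FIFO simulation (capacity=6):
  1. access fox: MISS. Cache (old->new): [fox]
  2. access ant: MISS. Cache (old->new): [fox ant]
  3. access fox: HIT. Cache (old->new): [fox ant]
  4. access fox: HIT. Cache (old->new): [fox ant]
  5. access fox: HIT. Cache (old->new): [fox ant]
  6. access bat: MISS. Cache (old->new): [fox ant bat]
  7. access fox: HIT. Cache (old->new): [fox ant bat]
  8. access ant: HIT. Cache (old->new): [fox ant bat]
  9. access fox: HIT. Cache (old->new): [fox ant bat]
Total: 6 hits, 3 misses, 0 evictions

Hit rate = 6/9 = 2/3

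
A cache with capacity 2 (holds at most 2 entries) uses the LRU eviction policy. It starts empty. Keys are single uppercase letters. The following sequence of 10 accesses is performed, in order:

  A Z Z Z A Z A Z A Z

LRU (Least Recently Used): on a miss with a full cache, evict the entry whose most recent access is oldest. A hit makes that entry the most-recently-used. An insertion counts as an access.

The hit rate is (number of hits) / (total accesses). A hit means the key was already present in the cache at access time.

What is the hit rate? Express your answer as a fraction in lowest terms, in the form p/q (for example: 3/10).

Answer: 4/5

Derivation:
LRU simulation (capacity=2):
  1. access A: MISS. Cache (LRU->MRU): [A]
  2. access Z: MISS. Cache (LRU->MRU): [A Z]
  3. access Z: HIT. Cache (LRU->MRU): [A Z]
  4. access Z: HIT. Cache (LRU->MRU): [A Z]
  5. access A: HIT. Cache (LRU->MRU): [Z A]
  6. access Z: HIT. Cache (LRU->MRU): [A Z]
  7. access A: HIT. Cache (LRU->MRU): [Z A]
  8. access Z: HIT. Cache (LRU->MRU): [A Z]
  9. access A: HIT. Cache (LRU->MRU): [Z A]
  10. access Z: HIT. Cache (LRU->MRU): [A Z]
Total: 8 hits, 2 misses, 0 evictions

Hit rate = 8/10 = 4/5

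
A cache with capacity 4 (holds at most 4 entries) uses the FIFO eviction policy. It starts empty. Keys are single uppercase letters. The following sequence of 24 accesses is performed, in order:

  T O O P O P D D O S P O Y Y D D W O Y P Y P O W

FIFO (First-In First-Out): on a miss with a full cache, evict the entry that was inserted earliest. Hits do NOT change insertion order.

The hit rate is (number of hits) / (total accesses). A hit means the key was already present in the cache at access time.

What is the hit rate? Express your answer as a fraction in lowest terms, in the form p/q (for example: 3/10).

FIFO simulation (capacity=4):
  1. access T: MISS. Cache (old->new): [T]
  2. access O: MISS. Cache (old->new): [T O]
  3. access O: HIT. Cache (old->new): [T O]
  4. access P: MISS. Cache (old->new): [T O P]
  5. access O: HIT. Cache (old->new): [T O P]
  6. access P: HIT. Cache (old->new): [T O P]
  7. access D: MISS. Cache (old->new): [T O P D]
  8. access D: HIT. Cache (old->new): [T O P D]
  9. access O: HIT. Cache (old->new): [T O P D]
  10. access S: MISS, evict T. Cache (old->new): [O P D S]
  11. access P: HIT. Cache (old->new): [O P D S]
  12. access O: HIT. Cache (old->new): [O P D S]
  13. access Y: MISS, evict O. Cache (old->new): [P D S Y]
  14. access Y: HIT. Cache (old->new): [P D S Y]
  15. access D: HIT. Cache (old->new): [P D S Y]
  16. access D: HIT. Cache (old->new): [P D S Y]
  17. access W: MISS, evict P. Cache (old->new): [D S Y W]
  18. access O: MISS, evict D. Cache (old->new): [S Y W O]
  19. access Y: HIT. Cache (old->new): [S Y W O]
  20. access P: MISS, evict S. Cache (old->new): [Y W O P]
  21. access Y: HIT. Cache (old->new): [Y W O P]
  22. access P: HIT. Cache (old->new): [Y W O P]
  23. access O: HIT. Cache (old->new): [Y W O P]
  24. access W: HIT. Cache (old->new): [Y W O P]
Total: 15 hits, 9 misses, 5 evictions

Hit rate = 15/24 = 5/8

Answer: 5/8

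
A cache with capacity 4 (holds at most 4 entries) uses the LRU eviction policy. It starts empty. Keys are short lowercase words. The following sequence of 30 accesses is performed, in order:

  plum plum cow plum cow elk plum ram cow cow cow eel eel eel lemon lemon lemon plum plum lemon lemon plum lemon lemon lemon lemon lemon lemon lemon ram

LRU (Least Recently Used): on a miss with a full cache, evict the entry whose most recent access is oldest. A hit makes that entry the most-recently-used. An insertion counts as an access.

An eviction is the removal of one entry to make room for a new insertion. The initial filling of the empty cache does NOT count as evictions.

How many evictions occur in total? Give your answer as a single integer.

LRU simulation (capacity=4):
  1. access plum: MISS. Cache (LRU->MRU): [plum]
  2. access plum: HIT. Cache (LRU->MRU): [plum]
  3. access cow: MISS. Cache (LRU->MRU): [plum cow]
  4. access plum: HIT. Cache (LRU->MRU): [cow plum]
  5. access cow: HIT. Cache (LRU->MRU): [plum cow]
  6. access elk: MISS. Cache (LRU->MRU): [plum cow elk]
  7. access plum: HIT. Cache (LRU->MRU): [cow elk plum]
  8. access ram: MISS. Cache (LRU->MRU): [cow elk plum ram]
  9. access cow: HIT. Cache (LRU->MRU): [elk plum ram cow]
  10. access cow: HIT. Cache (LRU->MRU): [elk plum ram cow]
  11. access cow: HIT. Cache (LRU->MRU): [elk plum ram cow]
  12. access eel: MISS, evict elk. Cache (LRU->MRU): [plum ram cow eel]
  13. access eel: HIT. Cache (LRU->MRU): [plum ram cow eel]
  14. access eel: HIT. Cache (LRU->MRU): [plum ram cow eel]
  15. access lemon: MISS, evict plum. Cache (LRU->MRU): [ram cow eel lemon]
  16. access lemon: HIT. Cache (LRU->MRU): [ram cow eel lemon]
  17. access lemon: HIT. Cache (LRU->MRU): [ram cow eel lemon]
  18. access plum: MISS, evict ram. Cache (LRU->MRU): [cow eel lemon plum]
  19. access plum: HIT. Cache (LRU->MRU): [cow eel lemon plum]
  20. access lemon: HIT. Cache (LRU->MRU): [cow eel plum lemon]
  21. access lemon: HIT. Cache (LRU->MRU): [cow eel plum lemon]
  22. access plum: HIT. Cache (LRU->MRU): [cow eel lemon plum]
  23. access lemon: HIT. Cache (LRU->MRU): [cow eel plum lemon]
  24. access lemon: HIT. Cache (LRU->MRU): [cow eel plum lemon]
  25. access lemon: HIT. Cache (LRU->MRU): [cow eel plum lemon]
  26. access lemon: HIT. Cache (LRU->MRU): [cow eel plum lemon]
  27. access lemon: HIT. Cache (LRU->MRU): [cow eel plum lemon]
  28. access lemon: HIT. Cache (LRU->MRU): [cow eel plum lemon]
  29. access lemon: HIT. Cache (LRU->MRU): [cow eel plum lemon]
  30. access ram: MISS, evict cow. Cache (LRU->MRU): [eel plum lemon ram]
Total: 22 hits, 8 misses, 4 evictions

Answer: 4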